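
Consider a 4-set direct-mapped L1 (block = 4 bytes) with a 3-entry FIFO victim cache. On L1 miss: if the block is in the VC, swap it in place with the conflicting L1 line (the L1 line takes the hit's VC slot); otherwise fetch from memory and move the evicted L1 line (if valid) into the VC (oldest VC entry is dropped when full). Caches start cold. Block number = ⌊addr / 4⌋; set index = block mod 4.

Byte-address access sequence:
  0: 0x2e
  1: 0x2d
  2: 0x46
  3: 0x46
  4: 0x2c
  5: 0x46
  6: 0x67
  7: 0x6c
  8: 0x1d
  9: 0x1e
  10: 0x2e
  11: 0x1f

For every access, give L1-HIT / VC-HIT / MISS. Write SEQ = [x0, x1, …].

SEQ = [MISS, L1-HIT, MISS, L1-HIT, L1-HIT, L1-HIT, MISS, MISS, MISS, L1-HIT, VC-HIT, VC-HIT]

0: 0x2e (blk 11, set 3) → MISS  vc=[]
1: 0x2d (blk 11, set 3) → L1-HIT  vc=[]
2: 0x46 (blk 17, set 1) → MISS  vc=[]
3: 0x46 (blk 17, set 1) → L1-HIT  vc=[]
4: 0x2c (blk 11, set 3) → L1-HIT  vc=[]
5: 0x46 (blk 17, set 1) → L1-HIT  vc=[]
6: 0x67 (blk 25, set 1) → MISS  vc=[17]
7: 0x6c (blk 27, set 3) → MISS  vc=[17, 11]
8: 0x1d (blk 7, set 3) → MISS  vc=[17, 11, 27]
9: 0x1e (blk 7, set 3) → L1-HIT  vc=[17, 11, 27]
10: 0x2e (blk 11, set 3) → VC-HIT  vc=[17, 7, 27]
11: 0x1f (blk 7, set 3) → VC-HIT  vc=[17, 11, 27]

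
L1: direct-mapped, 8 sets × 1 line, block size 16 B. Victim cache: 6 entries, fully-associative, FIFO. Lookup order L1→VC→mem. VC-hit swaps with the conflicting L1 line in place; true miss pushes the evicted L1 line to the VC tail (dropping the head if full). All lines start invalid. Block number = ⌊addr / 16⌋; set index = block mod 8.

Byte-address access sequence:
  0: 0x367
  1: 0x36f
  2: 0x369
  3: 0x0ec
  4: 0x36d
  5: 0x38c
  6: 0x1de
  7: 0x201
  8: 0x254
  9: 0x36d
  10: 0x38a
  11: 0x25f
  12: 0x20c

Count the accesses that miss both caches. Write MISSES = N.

MISSES = 6

#0 0x367→b54/s6 MISS; vc=[]
#1 0x36f→b54/s6 L1-HIT; vc=[]
#2 0x369→b54/s6 L1-HIT; vc=[]
#3 0xec→b14/s6 MISS; vc=[54]
#4 0x36d→b54/s6 VC-HIT; vc=[14]
#5 0x38c→b56/s0 MISS; vc=[14]
#6 0x1de→b29/s5 MISS; vc=[14]
#7 0x201→b32/s0 MISS; vc=[14,56]
#8 0x254→b37/s5 MISS; vc=[14,56,29]
#9 0x36d→b54/s6 L1-HIT; vc=[14,56,29]
#10 0x38a→b56/s0 VC-HIT; vc=[14,32,29]
#11 0x25f→b37/s5 L1-HIT; vc=[14,32,29]
#12 0x20c→b32/s0 VC-HIT; vc=[14,56,29]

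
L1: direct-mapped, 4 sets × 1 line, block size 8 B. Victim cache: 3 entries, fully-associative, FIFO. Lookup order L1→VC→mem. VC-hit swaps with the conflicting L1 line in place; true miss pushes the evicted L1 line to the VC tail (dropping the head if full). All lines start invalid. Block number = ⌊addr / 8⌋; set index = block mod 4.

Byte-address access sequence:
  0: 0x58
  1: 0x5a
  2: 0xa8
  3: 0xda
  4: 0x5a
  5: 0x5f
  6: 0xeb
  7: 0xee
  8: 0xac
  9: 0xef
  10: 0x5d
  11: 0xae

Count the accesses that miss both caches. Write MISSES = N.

MISSES = 4

0: 0x58 (blk 11, set 3) → MISS  vc=[]
1: 0x5a (blk 11, set 3) → L1-HIT  vc=[]
2: 0xa8 (blk 21, set 1) → MISS  vc=[]
3: 0xda (blk 27, set 3) → MISS  vc=[11]
4: 0x5a (blk 11, set 3) → VC-HIT  vc=[27]
5: 0x5f (blk 11, set 3) → L1-HIT  vc=[27]
6: 0xeb (blk 29, set 1) → MISS  vc=[27, 21]
7: 0xee (blk 29, set 1) → L1-HIT  vc=[27, 21]
8: 0xac (blk 21, set 1) → VC-HIT  vc=[27, 29]
9: 0xef (blk 29, set 1) → VC-HIT  vc=[27, 21]
10: 0x5d (blk 11, set 3) → L1-HIT  vc=[27, 21]
11: 0xae (blk 21, set 1) → VC-HIT  vc=[27, 29]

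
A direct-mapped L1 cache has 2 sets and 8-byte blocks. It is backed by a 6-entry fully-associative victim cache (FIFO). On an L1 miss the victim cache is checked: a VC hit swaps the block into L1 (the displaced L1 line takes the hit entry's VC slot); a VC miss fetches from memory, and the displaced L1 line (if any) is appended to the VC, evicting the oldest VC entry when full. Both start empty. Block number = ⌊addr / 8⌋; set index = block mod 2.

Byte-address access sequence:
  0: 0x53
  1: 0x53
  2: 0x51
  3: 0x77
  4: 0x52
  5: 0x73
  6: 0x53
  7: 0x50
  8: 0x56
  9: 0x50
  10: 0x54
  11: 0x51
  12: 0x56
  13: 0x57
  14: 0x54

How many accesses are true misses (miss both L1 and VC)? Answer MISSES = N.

  [0] addr=0x53 blk=10 s=0: MISS | VC []
  [1] addr=0x53 blk=10 s=0: L1-HIT | VC []
  [2] addr=0x51 blk=10 s=0: L1-HIT | VC []
  [3] addr=0x77 blk=14 s=0: MISS | VC [10]
  [4] addr=0x52 blk=10 s=0: VC-HIT | VC [14]
  [5] addr=0x73 blk=14 s=0: VC-HIT | VC [10]
  [6] addr=0x53 blk=10 s=0: VC-HIT | VC [14]
  [7] addr=0x50 blk=10 s=0: L1-HIT | VC [14]
  [8] addr=0x56 blk=10 s=0: L1-HIT | VC [14]
  [9] addr=0x50 blk=10 s=0: L1-HIT | VC [14]
  [10] addr=0x54 blk=10 s=0: L1-HIT | VC [14]
  [11] addr=0x51 blk=10 s=0: L1-HIT | VC [14]
  [12] addr=0x56 blk=10 s=0: L1-HIT | VC [14]
  [13] addr=0x57 blk=10 s=0: L1-HIT | VC [14]
  [14] addr=0x54 blk=10 s=0: L1-HIT | VC [14]

MISSES = 2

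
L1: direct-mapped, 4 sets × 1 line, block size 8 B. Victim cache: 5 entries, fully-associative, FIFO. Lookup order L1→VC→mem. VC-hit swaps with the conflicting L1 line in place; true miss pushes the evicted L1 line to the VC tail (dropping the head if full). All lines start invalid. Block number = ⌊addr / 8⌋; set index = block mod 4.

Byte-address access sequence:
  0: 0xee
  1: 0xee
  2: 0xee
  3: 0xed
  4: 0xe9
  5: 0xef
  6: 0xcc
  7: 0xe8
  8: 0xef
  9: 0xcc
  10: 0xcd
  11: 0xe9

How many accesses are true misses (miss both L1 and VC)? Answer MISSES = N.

MISSES = 2

#0 0xee→b29/s1 MISS; vc=[]
#1 0xee→b29/s1 L1-HIT; vc=[]
#2 0xee→b29/s1 L1-HIT; vc=[]
#3 0xed→b29/s1 L1-HIT; vc=[]
#4 0xe9→b29/s1 L1-HIT; vc=[]
#5 0xef→b29/s1 L1-HIT; vc=[]
#6 0xcc→b25/s1 MISS; vc=[29]
#7 0xe8→b29/s1 VC-HIT; vc=[25]
#8 0xef→b29/s1 L1-HIT; vc=[25]
#9 0xcc→b25/s1 VC-HIT; vc=[29]
#10 0xcd→b25/s1 L1-HIT; vc=[29]
#11 0xe9→b29/s1 VC-HIT; vc=[25]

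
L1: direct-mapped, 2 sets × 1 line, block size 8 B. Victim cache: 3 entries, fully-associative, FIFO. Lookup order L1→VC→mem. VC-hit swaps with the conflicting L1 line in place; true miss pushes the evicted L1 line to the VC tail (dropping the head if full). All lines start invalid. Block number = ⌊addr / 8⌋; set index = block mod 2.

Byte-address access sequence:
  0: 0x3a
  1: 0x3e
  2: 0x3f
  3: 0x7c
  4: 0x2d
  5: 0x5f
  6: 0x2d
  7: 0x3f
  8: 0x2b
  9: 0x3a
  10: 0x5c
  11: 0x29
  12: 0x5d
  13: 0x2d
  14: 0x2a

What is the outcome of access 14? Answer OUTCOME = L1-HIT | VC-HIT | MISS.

0: 0x3a (blk 7, set 1) → MISS  vc=[]
1: 0x3e (blk 7, set 1) → L1-HIT  vc=[]
2: 0x3f (blk 7, set 1) → L1-HIT  vc=[]
3: 0x7c (blk 15, set 1) → MISS  vc=[7]
4: 0x2d (blk 5, set 1) → MISS  vc=[7, 15]
5: 0x5f (blk 11, set 1) → MISS  vc=[7, 15, 5]
6: 0x2d (blk 5, set 1) → VC-HIT  vc=[7, 15, 11]
7: 0x3f (blk 7, set 1) → VC-HIT  vc=[5, 15, 11]
8: 0x2b (blk 5, set 1) → VC-HIT  vc=[7, 15, 11]
9: 0x3a (blk 7, set 1) → VC-HIT  vc=[5, 15, 11]
10: 0x5c (blk 11, set 1) → VC-HIT  vc=[5, 15, 7]
11: 0x29 (blk 5, set 1) → VC-HIT  vc=[11, 15, 7]
12: 0x5d (blk 11, set 1) → VC-HIT  vc=[5, 15, 7]
13: 0x2d (blk 5, set 1) → VC-HIT  vc=[11, 15, 7]
14: 0x2a (blk 5, set 1) → L1-HIT  vc=[11, 15, 7]

OUTCOME = L1-HIT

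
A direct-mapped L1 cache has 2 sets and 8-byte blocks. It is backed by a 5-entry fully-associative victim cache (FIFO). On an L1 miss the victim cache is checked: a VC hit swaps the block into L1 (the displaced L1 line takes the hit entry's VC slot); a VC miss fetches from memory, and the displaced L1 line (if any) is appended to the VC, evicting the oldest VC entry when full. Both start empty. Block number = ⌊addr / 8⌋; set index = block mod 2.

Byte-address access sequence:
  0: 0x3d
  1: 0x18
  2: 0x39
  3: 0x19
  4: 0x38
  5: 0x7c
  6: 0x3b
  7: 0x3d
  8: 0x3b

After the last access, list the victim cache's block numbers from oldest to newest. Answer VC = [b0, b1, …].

VC = [3, 15]

  [0] addr=0x3d blk=7 s=1: MISS | VC []
  [1] addr=0x18 blk=3 s=1: MISS | VC [7]
  [2] addr=0x39 blk=7 s=1: VC-HIT | VC [3]
  [3] addr=0x19 blk=3 s=1: VC-HIT | VC [7]
  [4] addr=0x38 blk=7 s=1: VC-HIT | VC [3]
  [5] addr=0x7c blk=15 s=1: MISS | VC [3, 7]
  [6] addr=0x3b blk=7 s=1: VC-HIT | VC [3, 15]
  [7] addr=0x3d blk=7 s=1: L1-HIT | VC [3, 15]
  [8] addr=0x3b blk=7 s=1: L1-HIT | VC [3, 15]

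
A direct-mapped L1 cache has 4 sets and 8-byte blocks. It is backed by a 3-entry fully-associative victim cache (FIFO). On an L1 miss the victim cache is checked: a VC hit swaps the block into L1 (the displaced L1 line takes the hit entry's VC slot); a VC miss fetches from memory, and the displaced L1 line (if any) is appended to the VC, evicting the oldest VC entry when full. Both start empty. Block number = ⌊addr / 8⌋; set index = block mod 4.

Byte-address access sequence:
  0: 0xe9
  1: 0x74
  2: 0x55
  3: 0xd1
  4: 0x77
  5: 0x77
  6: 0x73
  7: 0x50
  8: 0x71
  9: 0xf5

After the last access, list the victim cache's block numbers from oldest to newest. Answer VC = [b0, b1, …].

0: 0xe9 (blk 29, set 1) → MISS  vc=[]
1: 0x74 (blk 14, set 2) → MISS  vc=[]
2: 0x55 (blk 10, set 2) → MISS  vc=[14]
3: 0xd1 (blk 26, set 2) → MISS  vc=[14, 10]
4: 0x77 (blk 14, set 2) → VC-HIT  vc=[26, 10]
5: 0x77 (blk 14, set 2) → L1-HIT  vc=[26, 10]
6: 0x73 (blk 14, set 2) → L1-HIT  vc=[26, 10]
7: 0x50 (blk 10, set 2) → VC-HIT  vc=[26, 14]
8: 0x71 (blk 14, set 2) → VC-HIT  vc=[26, 10]
9: 0xf5 (blk 30, set 2) → MISS  vc=[26, 10, 14]

VC = [26, 10, 14]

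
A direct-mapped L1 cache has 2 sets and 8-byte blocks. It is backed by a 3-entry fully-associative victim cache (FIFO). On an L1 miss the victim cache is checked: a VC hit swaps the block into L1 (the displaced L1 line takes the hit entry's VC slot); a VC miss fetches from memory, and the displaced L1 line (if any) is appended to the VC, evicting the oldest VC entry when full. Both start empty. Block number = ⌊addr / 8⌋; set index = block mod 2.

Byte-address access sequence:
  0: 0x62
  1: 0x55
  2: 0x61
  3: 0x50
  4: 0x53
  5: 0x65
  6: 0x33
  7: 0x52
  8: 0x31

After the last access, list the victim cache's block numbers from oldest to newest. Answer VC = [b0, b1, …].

VC = [10, 12]

#0 0x62→b12/s0 MISS; vc=[]
#1 0x55→b10/s0 MISS; vc=[12]
#2 0x61→b12/s0 VC-HIT; vc=[10]
#3 0x50→b10/s0 VC-HIT; vc=[12]
#4 0x53→b10/s0 L1-HIT; vc=[12]
#5 0x65→b12/s0 VC-HIT; vc=[10]
#6 0x33→b6/s0 MISS; vc=[10,12]
#7 0x52→b10/s0 VC-HIT; vc=[6,12]
#8 0x31→b6/s0 VC-HIT; vc=[10,12]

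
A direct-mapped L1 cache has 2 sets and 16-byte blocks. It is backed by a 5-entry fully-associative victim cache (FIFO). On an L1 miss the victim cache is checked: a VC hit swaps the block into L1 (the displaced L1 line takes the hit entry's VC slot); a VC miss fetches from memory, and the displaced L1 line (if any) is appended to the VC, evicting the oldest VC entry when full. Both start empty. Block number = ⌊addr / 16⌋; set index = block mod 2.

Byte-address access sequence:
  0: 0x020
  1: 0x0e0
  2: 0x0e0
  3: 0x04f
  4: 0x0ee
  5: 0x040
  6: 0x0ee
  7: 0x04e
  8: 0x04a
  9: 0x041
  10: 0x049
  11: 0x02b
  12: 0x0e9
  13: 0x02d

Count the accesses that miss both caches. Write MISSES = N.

MISSES = 3

  [0] addr=0x20 blk=2 s=0: MISS | VC []
  [1] addr=0xe0 blk=14 s=0: MISS | VC [2]
  [2] addr=0xe0 blk=14 s=0: L1-HIT | VC [2]
  [3] addr=0x4f blk=4 s=0: MISS | VC [2, 14]
  [4] addr=0xee blk=14 s=0: VC-HIT | VC [2, 4]
  [5] addr=0x40 blk=4 s=0: VC-HIT | VC [2, 14]
  [6] addr=0xee blk=14 s=0: VC-HIT | VC [2, 4]
  [7] addr=0x4e blk=4 s=0: VC-HIT | VC [2, 14]
  [8] addr=0x4a blk=4 s=0: L1-HIT | VC [2, 14]
  [9] addr=0x41 blk=4 s=0: L1-HIT | VC [2, 14]
  [10] addr=0x49 blk=4 s=0: L1-HIT | VC [2, 14]
  [11] addr=0x2b blk=2 s=0: VC-HIT | VC [4, 14]
  [12] addr=0xe9 blk=14 s=0: VC-HIT | VC [4, 2]
  [13] addr=0x2d blk=2 s=0: VC-HIT | VC [4, 14]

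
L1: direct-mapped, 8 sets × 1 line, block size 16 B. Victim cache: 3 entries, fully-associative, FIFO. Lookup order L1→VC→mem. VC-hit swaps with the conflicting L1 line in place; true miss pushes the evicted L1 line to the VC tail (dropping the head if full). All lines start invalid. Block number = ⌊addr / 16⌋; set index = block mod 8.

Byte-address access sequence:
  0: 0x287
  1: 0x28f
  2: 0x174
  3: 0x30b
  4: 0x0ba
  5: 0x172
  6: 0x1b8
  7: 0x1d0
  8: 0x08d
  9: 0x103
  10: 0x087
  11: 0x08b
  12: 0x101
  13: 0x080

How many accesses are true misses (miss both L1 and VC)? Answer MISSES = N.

MISSES = 8

#0 0x287→b40/s0 MISS; vc=[]
#1 0x28f→b40/s0 L1-HIT; vc=[]
#2 0x174→b23/s7 MISS; vc=[]
#3 0x30b→b48/s0 MISS; vc=[40]
#4 0xba→b11/s3 MISS; vc=[40]
#5 0x172→b23/s7 L1-HIT; vc=[40]
#6 0x1b8→b27/s3 MISS; vc=[40,11]
#7 0x1d0→b29/s5 MISS; vc=[40,11]
#8 0x8d→b8/s0 MISS; vc=[40,11,48]
#9 0x103→b16/s0 MISS; vc=[11,48,8]
#10 0x87→b8/s0 VC-HIT; vc=[11,48,16]
#11 0x8b→b8/s0 L1-HIT; vc=[11,48,16]
#12 0x101→b16/s0 VC-HIT; vc=[11,48,8]
#13 0x80→b8/s0 VC-HIT; vc=[11,48,16]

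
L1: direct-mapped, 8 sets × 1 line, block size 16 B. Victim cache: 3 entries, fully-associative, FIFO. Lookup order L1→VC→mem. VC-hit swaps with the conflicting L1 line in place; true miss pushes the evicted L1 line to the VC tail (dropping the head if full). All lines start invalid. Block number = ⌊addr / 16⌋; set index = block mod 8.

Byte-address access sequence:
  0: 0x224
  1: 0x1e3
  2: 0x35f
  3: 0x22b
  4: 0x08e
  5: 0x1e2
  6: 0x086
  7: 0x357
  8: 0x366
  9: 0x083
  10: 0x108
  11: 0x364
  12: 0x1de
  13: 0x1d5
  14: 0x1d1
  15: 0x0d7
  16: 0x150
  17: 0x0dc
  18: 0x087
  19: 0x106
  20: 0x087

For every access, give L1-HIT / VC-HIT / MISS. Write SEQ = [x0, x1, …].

SEQ = [MISS, MISS, MISS, L1-HIT, MISS, L1-HIT, L1-HIT, L1-HIT, MISS, L1-HIT, MISS, L1-HIT, MISS, L1-HIT, L1-HIT, MISS, MISS, VC-HIT, MISS, VC-HIT, VC-HIT]

#0 0x224→b34/s2 MISS; vc=[]
#1 0x1e3→b30/s6 MISS; vc=[]
#2 0x35f→b53/s5 MISS; vc=[]
#3 0x22b→b34/s2 L1-HIT; vc=[]
#4 0x8e→b8/s0 MISS; vc=[]
#5 0x1e2→b30/s6 L1-HIT; vc=[]
#6 0x86→b8/s0 L1-HIT; vc=[]
#7 0x357→b53/s5 L1-HIT; vc=[]
#8 0x366→b54/s6 MISS; vc=[30]
#9 0x83→b8/s0 L1-HIT; vc=[30]
#10 0x108→b16/s0 MISS; vc=[30,8]
#11 0x364→b54/s6 L1-HIT; vc=[30,8]
#12 0x1de→b29/s5 MISS; vc=[30,8,53]
#13 0x1d5→b29/s5 L1-HIT; vc=[30,8,53]
#14 0x1d1→b29/s5 L1-HIT; vc=[30,8,53]
#15 0xd7→b13/s5 MISS; vc=[8,53,29]
#16 0x150→b21/s5 MISS; vc=[53,29,13]
#17 0xdc→b13/s5 VC-HIT; vc=[53,29,21]
#18 0x87→b8/s0 MISS; vc=[29,21,16]
#19 0x106→b16/s0 VC-HIT; vc=[29,21,8]
#20 0x87→b8/s0 VC-HIT; vc=[29,21,16]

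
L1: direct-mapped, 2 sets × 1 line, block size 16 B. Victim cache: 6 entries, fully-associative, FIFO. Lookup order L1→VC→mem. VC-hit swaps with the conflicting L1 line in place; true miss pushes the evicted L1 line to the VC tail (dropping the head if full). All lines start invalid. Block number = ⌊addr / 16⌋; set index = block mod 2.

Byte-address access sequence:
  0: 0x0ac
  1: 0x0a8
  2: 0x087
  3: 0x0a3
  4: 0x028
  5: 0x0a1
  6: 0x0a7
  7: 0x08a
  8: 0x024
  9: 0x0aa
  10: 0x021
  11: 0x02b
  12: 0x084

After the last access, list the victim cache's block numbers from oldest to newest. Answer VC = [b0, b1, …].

  [0] addr=0xac blk=10 s=0: MISS | VC []
  [1] addr=0xa8 blk=10 s=0: L1-HIT | VC []
  [2] addr=0x87 blk=8 s=0: MISS | VC [10]
  [3] addr=0xa3 blk=10 s=0: VC-HIT | VC [8]
  [4] addr=0x28 blk=2 s=0: MISS | VC [8, 10]
  [5] addr=0xa1 blk=10 s=0: VC-HIT | VC [8, 2]
  [6] addr=0xa7 blk=10 s=0: L1-HIT | VC [8, 2]
  [7] addr=0x8a blk=8 s=0: VC-HIT | VC [10, 2]
  [8] addr=0x24 blk=2 s=0: VC-HIT | VC [10, 8]
  [9] addr=0xaa blk=10 s=0: VC-HIT | VC [2, 8]
  [10] addr=0x21 blk=2 s=0: VC-HIT | VC [10, 8]
  [11] addr=0x2b blk=2 s=0: L1-HIT | VC [10, 8]
  [12] addr=0x84 blk=8 s=0: VC-HIT | VC [10, 2]

VC = [10, 2]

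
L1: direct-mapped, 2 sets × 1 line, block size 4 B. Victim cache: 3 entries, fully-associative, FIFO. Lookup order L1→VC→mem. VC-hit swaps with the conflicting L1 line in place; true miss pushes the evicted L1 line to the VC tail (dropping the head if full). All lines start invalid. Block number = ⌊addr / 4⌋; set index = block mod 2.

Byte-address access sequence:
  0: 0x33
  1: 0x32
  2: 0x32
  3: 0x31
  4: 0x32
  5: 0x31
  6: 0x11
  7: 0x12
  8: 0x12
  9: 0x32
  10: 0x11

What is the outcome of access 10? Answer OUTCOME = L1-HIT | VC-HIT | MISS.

OUTCOME = VC-HIT

  [0] addr=0x33 blk=12 s=0: MISS | VC []
  [1] addr=0x32 blk=12 s=0: L1-HIT | VC []
  [2] addr=0x32 blk=12 s=0: L1-HIT | VC []
  [3] addr=0x31 blk=12 s=0: L1-HIT | VC []
  [4] addr=0x32 blk=12 s=0: L1-HIT | VC []
  [5] addr=0x31 blk=12 s=0: L1-HIT | VC []
  [6] addr=0x11 blk=4 s=0: MISS | VC [12]
  [7] addr=0x12 blk=4 s=0: L1-HIT | VC [12]
  [8] addr=0x12 blk=4 s=0: L1-HIT | VC [12]
  [9] addr=0x32 blk=12 s=0: VC-HIT | VC [4]
  [10] addr=0x11 blk=4 s=0: VC-HIT | VC [12]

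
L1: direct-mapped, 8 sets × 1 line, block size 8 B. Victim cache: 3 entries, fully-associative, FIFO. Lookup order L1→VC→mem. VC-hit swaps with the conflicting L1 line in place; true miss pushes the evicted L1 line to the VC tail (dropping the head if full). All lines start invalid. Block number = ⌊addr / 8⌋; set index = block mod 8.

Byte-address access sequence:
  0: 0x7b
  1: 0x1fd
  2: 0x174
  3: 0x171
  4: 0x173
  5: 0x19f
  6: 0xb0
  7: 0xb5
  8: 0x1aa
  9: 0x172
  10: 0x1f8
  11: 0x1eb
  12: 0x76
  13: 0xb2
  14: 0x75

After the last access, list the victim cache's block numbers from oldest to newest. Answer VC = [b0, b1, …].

#0 0x7b→b15/s7 MISS; vc=[]
#1 0x1fd→b63/s7 MISS; vc=[15]
#2 0x174→b46/s6 MISS; vc=[15]
#3 0x171→b46/s6 L1-HIT; vc=[15]
#4 0x173→b46/s6 L1-HIT; vc=[15]
#5 0x19f→b51/s3 MISS; vc=[15]
#6 0xb0→b22/s6 MISS; vc=[15,46]
#7 0xb5→b22/s6 L1-HIT; vc=[15,46]
#8 0x1aa→b53/s5 MISS; vc=[15,46]
#9 0x172→b46/s6 VC-HIT; vc=[15,22]
#10 0x1f8→b63/s7 L1-HIT; vc=[15,22]
#11 0x1eb→b61/s5 MISS; vc=[15,22,53]
#12 0x76→b14/s6 MISS; vc=[22,53,46]
#13 0xb2→b22/s6 VC-HIT; vc=[14,53,46]
#14 0x75→b14/s6 VC-HIT; vc=[22,53,46]

VC = [22, 53, 46]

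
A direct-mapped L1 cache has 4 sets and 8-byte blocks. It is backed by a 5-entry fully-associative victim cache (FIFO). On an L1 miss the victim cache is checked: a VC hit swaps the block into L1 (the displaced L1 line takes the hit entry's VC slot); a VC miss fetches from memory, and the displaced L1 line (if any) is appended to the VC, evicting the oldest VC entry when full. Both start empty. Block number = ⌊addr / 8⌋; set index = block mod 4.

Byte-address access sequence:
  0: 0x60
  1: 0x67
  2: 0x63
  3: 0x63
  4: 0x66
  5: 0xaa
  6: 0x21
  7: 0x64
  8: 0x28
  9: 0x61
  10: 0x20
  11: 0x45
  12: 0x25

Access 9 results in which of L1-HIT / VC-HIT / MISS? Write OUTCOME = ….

OUTCOME = L1-HIT

#0 0x60→b12/s0 MISS; vc=[]
#1 0x67→b12/s0 L1-HIT; vc=[]
#2 0x63→b12/s0 L1-HIT; vc=[]
#3 0x63→b12/s0 L1-HIT; vc=[]
#4 0x66→b12/s0 L1-HIT; vc=[]
#5 0xaa→b21/s1 MISS; vc=[]
#6 0x21→b4/s0 MISS; vc=[12]
#7 0x64→b12/s0 VC-HIT; vc=[4]
#8 0x28→b5/s1 MISS; vc=[4,21]
#9 0x61→b12/s0 L1-HIT; vc=[4,21]
#10 0x20→b4/s0 VC-HIT; vc=[12,21]
#11 0x45→b8/s0 MISS; vc=[12,21,4]
#12 0x25→b4/s0 VC-HIT; vc=[12,21,8]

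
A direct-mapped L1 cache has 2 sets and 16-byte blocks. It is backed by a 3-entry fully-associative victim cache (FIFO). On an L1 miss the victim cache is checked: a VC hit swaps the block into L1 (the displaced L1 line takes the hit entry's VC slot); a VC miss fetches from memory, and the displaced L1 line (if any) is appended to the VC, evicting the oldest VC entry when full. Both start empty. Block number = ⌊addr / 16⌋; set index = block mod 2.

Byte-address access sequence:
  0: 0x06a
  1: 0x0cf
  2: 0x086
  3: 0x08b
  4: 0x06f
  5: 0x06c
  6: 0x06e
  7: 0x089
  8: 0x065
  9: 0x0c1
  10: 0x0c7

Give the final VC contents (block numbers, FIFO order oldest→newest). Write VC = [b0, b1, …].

0: 0x6a (blk 6, set 0) → MISS  vc=[]
1: 0xcf (blk 12, set 0) → MISS  vc=[6]
2: 0x86 (blk 8, set 0) → MISS  vc=[6, 12]
3: 0x8b (blk 8, set 0) → L1-HIT  vc=[6, 12]
4: 0x6f (blk 6, set 0) → VC-HIT  vc=[8, 12]
5: 0x6c (blk 6, set 0) → L1-HIT  vc=[8, 12]
6: 0x6e (blk 6, set 0) → L1-HIT  vc=[8, 12]
7: 0x89 (blk 8, set 0) → VC-HIT  vc=[6, 12]
8: 0x65 (blk 6, set 0) → VC-HIT  vc=[8, 12]
9: 0xc1 (blk 12, set 0) → VC-HIT  vc=[8, 6]
10: 0xc7 (blk 12, set 0) → L1-HIT  vc=[8, 6]

VC = [8, 6]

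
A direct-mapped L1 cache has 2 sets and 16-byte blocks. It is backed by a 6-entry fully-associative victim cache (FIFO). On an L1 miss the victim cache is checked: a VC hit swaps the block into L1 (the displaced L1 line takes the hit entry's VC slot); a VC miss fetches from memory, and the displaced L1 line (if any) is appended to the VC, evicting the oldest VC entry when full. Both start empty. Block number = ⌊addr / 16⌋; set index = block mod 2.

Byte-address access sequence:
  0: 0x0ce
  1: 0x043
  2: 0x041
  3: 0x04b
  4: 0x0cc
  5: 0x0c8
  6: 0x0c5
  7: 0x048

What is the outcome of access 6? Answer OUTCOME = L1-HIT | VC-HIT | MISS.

#0 0xce→b12/s0 MISS; vc=[]
#1 0x43→b4/s0 MISS; vc=[12]
#2 0x41→b4/s0 L1-HIT; vc=[12]
#3 0x4b→b4/s0 L1-HIT; vc=[12]
#4 0xcc→b12/s0 VC-HIT; vc=[4]
#5 0xc8→b12/s0 L1-HIT; vc=[4]
#6 0xc5→b12/s0 L1-HIT; vc=[4]
#7 0x48→b4/s0 VC-HIT; vc=[12]

OUTCOME = L1-HIT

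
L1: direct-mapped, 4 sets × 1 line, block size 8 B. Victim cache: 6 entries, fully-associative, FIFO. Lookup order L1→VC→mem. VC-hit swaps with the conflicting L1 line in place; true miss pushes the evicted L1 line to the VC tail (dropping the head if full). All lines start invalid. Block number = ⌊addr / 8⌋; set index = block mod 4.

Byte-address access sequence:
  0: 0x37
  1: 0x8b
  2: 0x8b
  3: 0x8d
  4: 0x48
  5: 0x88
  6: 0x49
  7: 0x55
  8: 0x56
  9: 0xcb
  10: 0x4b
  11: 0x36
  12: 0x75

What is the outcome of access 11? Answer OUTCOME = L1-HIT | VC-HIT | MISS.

OUTCOME = VC-HIT

#0 0x37→b6/s2 MISS; vc=[]
#1 0x8b→b17/s1 MISS; vc=[]
#2 0x8b→b17/s1 L1-HIT; vc=[]
#3 0x8d→b17/s1 L1-HIT; vc=[]
#4 0x48→b9/s1 MISS; vc=[17]
#5 0x88→b17/s1 VC-HIT; vc=[9]
#6 0x49→b9/s1 VC-HIT; vc=[17]
#7 0x55→b10/s2 MISS; vc=[17,6]
#8 0x56→b10/s2 L1-HIT; vc=[17,6]
#9 0xcb→b25/s1 MISS; vc=[17,6,9]
#10 0x4b→b9/s1 VC-HIT; vc=[17,6,25]
#11 0x36→b6/s2 VC-HIT; vc=[17,10,25]
#12 0x75→b14/s2 MISS; vc=[17,10,25,6]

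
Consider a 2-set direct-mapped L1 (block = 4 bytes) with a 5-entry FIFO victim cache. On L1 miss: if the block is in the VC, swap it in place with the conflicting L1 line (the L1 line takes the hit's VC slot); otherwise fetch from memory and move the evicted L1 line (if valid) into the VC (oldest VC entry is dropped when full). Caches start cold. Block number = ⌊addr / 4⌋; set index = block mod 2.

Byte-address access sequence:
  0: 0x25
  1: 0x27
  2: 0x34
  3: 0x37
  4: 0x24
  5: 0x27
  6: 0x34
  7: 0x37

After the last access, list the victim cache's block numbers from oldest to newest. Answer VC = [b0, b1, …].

VC = [9]

#0 0x25→b9/s1 MISS; vc=[]
#1 0x27→b9/s1 L1-HIT; vc=[]
#2 0x34→b13/s1 MISS; vc=[9]
#3 0x37→b13/s1 L1-HIT; vc=[9]
#4 0x24→b9/s1 VC-HIT; vc=[13]
#5 0x27→b9/s1 L1-HIT; vc=[13]
#6 0x34→b13/s1 VC-HIT; vc=[9]
#7 0x37→b13/s1 L1-HIT; vc=[9]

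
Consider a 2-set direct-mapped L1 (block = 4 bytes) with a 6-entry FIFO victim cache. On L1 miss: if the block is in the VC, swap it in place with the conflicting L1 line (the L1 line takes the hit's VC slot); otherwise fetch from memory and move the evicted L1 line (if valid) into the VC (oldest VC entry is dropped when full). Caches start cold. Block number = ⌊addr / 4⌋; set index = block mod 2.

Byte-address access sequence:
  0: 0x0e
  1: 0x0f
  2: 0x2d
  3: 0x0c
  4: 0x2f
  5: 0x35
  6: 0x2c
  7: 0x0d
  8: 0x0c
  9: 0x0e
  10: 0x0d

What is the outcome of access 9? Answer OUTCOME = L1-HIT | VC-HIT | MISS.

OUTCOME = L1-HIT

  [0] addr=0xe blk=3 s=1: MISS | VC []
  [1] addr=0xf blk=3 s=1: L1-HIT | VC []
  [2] addr=0x2d blk=11 s=1: MISS | VC [3]
  [3] addr=0xc blk=3 s=1: VC-HIT | VC [11]
  [4] addr=0x2f blk=11 s=1: VC-HIT | VC [3]
  [5] addr=0x35 blk=13 s=1: MISS | VC [3, 11]
  [6] addr=0x2c blk=11 s=1: VC-HIT | VC [3, 13]
  [7] addr=0xd blk=3 s=1: VC-HIT | VC [11, 13]
  [8] addr=0xc blk=3 s=1: L1-HIT | VC [11, 13]
  [9] addr=0xe blk=3 s=1: L1-HIT | VC [11, 13]
  [10] addr=0xd blk=3 s=1: L1-HIT | VC [11, 13]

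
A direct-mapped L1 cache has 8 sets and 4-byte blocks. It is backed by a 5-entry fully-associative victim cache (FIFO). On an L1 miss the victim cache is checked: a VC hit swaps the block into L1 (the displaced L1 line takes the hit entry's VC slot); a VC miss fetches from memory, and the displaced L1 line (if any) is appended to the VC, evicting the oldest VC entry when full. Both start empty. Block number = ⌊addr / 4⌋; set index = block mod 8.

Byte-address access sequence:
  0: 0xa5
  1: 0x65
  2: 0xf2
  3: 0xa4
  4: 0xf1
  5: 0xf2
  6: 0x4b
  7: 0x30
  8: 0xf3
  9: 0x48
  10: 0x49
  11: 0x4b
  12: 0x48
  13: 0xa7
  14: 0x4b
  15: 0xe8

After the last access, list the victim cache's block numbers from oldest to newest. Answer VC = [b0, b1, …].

#0 0xa5→b41/s1 MISS; vc=[]
#1 0x65→b25/s1 MISS; vc=[41]
#2 0xf2→b60/s4 MISS; vc=[41]
#3 0xa4→b41/s1 VC-HIT; vc=[25]
#4 0xf1→b60/s4 L1-HIT; vc=[25]
#5 0xf2→b60/s4 L1-HIT; vc=[25]
#6 0x4b→b18/s2 MISS; vc=[25]
#7 0x30→b12/s4 MISS; vc=[25,60]
#8 0xf3→b60/s4 VC-HIT; vc=[25,12]
#9 0x48→b18/s2 L1-HIT; vc=[25,12]
#10 0x49→b18/s2 L1-HIT; vc=[25,12]
#11 0x4b→b18/s2 L1-HIT; vc=[25,12]
#12 0x48→b18/s2 L1-HIT; vc=[25,12]
#13 0xa7→b41/s1 L1-HIT; vc=[25,12]
#14 0x4b→b18/s2 L1-HIT; vc=[25,12]
#15 0xe8→b58/s2 MISS; vc=[25,12,18]

VC = [25, 12, 18]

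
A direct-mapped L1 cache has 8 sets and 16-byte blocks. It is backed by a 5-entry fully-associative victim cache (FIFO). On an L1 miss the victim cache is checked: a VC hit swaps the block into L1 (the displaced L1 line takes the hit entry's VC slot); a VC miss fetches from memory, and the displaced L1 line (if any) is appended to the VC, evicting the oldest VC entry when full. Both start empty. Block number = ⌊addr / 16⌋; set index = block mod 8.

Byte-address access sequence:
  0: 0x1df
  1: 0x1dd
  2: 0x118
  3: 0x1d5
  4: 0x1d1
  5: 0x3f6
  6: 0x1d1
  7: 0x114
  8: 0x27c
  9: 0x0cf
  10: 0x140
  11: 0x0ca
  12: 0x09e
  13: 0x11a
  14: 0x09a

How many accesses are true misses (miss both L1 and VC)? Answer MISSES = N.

MISSES = 7

#0 0x1df→b29/s5 MISS; vc=[]
#1 0x1dd→b29/s5 L1-HIT; vc=[]
#2 0x118→b17/s1 MISS; vc=[]
#3 0x1d5→b29/s5 L1-HIT; vc=[]
#4 0x1d1→b29/s5 L1-HIT; vc=[]
#5 0x3f6→b63/s7 MISS; vc=[]
#6 0x1d1→b29/s5 L1-HIT; vc=[]
#7 0x114→b17/s1 L1-HIT; vc=[]
#8 0x27c→b39/s7 MISS; vc=[63]
#9 0xcf→b12/s4 MISS; vc=[63]
#10 0x140→b20/s4 MISS; vc=[63,12]
#11 0xca→b12/s4 VC-HIT; vc=[63,20]
#12 0x9e→b9/s1 MISS; vc=[63,20,17]
#13 0x11a→b17/s1 VC-HIT; vc=[63,20,9]
#14 0x9a→b9/s1 VC-HIT; vc=[63,20,17]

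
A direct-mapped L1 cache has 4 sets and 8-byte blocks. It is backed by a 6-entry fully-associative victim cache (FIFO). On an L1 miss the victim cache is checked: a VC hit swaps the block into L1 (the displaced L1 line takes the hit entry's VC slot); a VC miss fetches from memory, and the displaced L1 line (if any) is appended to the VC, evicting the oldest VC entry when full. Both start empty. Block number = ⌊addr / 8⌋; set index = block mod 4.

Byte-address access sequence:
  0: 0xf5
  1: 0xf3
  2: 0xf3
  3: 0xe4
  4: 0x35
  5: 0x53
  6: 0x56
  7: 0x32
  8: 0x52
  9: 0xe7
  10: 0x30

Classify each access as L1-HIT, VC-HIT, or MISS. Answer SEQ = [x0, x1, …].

SEQ = [MISS, L1-HIT, L1-HIT, MISS, MISS, MISS, L1-HIT, VC-HIT, VC-HIT, L1-HIT, VC-HIT]

0: 0xf5 (blk 30, set 2) → MISS  vc=[]
1: 0xf3 (blk 30, set 2) → L1-HIT  vc=[]
2: 0xf3 (blk 30, set 2) → L1-HIT  vc=[]
3: 0xe4 (blk 28, set 0) → MISS  vc=[]
4: 0x35 (blk 6, set 2) → MISS  vc=[30]
5: 0x53 (blk 10, set 2) → MISS  vc=[30, 6]
6: 0x56 (blk 10, set 2) → L1-HIT  vc=[30, 6]
7: 0x32 (blk 6, set 2) → VC-HIT  vc=[30, 10]
8: 0x52 (blk 10, set 2) → VC-HIT  vc=[30, 6]
9: 0xe7 (blk 28, set 0) → L1-HIT  vc=[30, 6]
10: 0x30 (blk 6, set 2) → VC-HIT  vc=[30, 10]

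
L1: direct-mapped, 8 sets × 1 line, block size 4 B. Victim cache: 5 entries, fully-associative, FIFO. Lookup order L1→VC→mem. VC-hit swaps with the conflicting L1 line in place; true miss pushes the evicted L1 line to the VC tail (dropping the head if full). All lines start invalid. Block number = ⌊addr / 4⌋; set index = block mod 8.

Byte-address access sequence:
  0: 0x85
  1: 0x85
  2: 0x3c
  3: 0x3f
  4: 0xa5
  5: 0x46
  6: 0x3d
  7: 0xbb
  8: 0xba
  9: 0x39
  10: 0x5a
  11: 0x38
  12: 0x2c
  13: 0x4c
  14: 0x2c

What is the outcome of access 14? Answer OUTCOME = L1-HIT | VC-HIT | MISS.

#0 0x85→b33/s1 MISS; vc=[]
#1 0x85→b33/s1 L1-HIT; vc=[]
#2 0x3c→b15/s7 MISS; vc=[]
#3 0x3f→b15/s7 L1-HIT; vc=[]
#4 0xa5→b41/s1 MISS; vc=[33]
#5 0x46→b17/s1 MISS; vc=[33,41]
#6 0x3d→b15/s7 L1-HIT; vc=[33,41]
#7 0xbb→b46/s6 MISS; vc=[33,41]
#8 0xba→b46/s6 L1-HIT; vc=[33,41]
#9 0x39→b14/s6 MISS; vc=[33,41,46]
#10 0x5a→b22/s6 MISS; vc=[33,41,46,14]
#11 0x38→b14/s6 VC-HIT; vc=[33,41,46,22]
#12 0x2c→b11/s3 MISS; vc=[33,41,46,22]
#13 0x4c→b19/s3 MISS; vc=[33,41,46,22,11]
#14 0x2c→b11/s3 VC-HIT; vc=[33,41,46,22,19]

OUTCOME = VC-HIT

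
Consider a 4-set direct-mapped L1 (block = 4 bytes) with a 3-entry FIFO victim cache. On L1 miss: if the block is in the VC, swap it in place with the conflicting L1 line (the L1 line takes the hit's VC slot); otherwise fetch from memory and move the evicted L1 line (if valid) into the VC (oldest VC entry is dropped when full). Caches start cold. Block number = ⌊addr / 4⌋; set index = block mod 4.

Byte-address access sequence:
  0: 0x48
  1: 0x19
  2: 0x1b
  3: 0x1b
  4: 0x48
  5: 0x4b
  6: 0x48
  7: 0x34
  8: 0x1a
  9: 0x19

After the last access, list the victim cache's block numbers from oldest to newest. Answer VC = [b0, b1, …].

0: 0x48 (blk 18, set 2) → MISS  vc=[]
1: 0x19 (blk 6, set 2) → MISS  vc=[18]
2: 0x1b (blk 6, set 2) → L1-HIT  vc=[18]
3: 0x1b (blk 6, set 2) → L1-HIT  vc=[18]
4: 0x48 (blk 18, set 2) → VC-HIT  vc=[6]
5: 0x4b (blk 18, set 2) → L1-HIT  vc=[6]
6: 0x48 (blk 18, set 2) → L1-HIT  vc=[6]
7: 0x34 (blk 13, set 1) → MISS  vc=[6]
8: 0x1a (blk 6, set 2) → VC-HIT  vc=[18]
9: 0x19 (blk 6, set 2) → L1-HIT  vc=[18]

VC = [18]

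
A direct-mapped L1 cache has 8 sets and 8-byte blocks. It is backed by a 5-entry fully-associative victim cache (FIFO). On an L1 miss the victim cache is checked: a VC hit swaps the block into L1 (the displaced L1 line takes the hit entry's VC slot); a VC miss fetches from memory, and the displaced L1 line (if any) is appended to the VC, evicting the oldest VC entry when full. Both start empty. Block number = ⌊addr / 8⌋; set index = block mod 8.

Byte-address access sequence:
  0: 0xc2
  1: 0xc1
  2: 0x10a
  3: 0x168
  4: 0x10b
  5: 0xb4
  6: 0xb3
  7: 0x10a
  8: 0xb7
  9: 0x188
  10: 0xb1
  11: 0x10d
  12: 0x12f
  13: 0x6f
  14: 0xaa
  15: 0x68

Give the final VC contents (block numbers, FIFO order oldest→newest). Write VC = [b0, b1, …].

VC = [49, 45, 37, 21]

0: 0xc2 (blk 24, set 0) → MISS  vc=[]
1: 0xc1 (blk 24, set 0) → L1-HIT  vc=[]
2: 0x10a (blk 33, set 1) → MISS  vc=[]
3: 0x168 (blk 45, set 5) → MISS  vc=[]
4: 0x10b (blk 33, set 1) → L1-HIT  vc=[]
5: 0xb4 (blk 22, set 6) → MISS  vc=[]
6: 0xb3 (blk 22, set 6) → L1-HIT  vc=[]
7: 0x10a (blk 33, set 1) → L1-HIT  vc=[]
8: 0xb7 (blk 22, set 6) → L1-HIT  vc=[]
9: 0x188 (blk 49, set 1) → MISS  vc=[33]
10: 0xb1 (blk 22, set 6) → L1-HIT  vc=[33]
11: 0x10d (blk 33, set 1) → VC-HIT  vc=[49]
12: 0x12f (blk 37, set 5) → MISS  vc=[49, 45]
13: 0x6f (blk 13, set 5) → MISS  vc=[49, 45, 37]
14: 0xaa (blk 21, set 5) → MISS  vc=[49, 45, 37, 13]
15: 0x68 (blk 13, set 5) → VC-HIT  vc=[49, 45, 37, 21]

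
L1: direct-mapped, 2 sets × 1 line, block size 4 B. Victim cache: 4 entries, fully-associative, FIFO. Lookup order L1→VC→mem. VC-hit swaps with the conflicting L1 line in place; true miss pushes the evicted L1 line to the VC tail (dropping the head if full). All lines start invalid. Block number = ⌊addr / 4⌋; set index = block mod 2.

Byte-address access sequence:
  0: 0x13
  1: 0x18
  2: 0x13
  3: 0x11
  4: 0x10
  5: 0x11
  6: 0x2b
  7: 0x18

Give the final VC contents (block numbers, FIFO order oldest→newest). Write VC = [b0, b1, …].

#0 0x13→b4/s0 MISS; vc=[]
#1 0x18→b6/s0 MISS; vc=[4]
#2 0x13→b4/s0 VC-HIT; vc=[6]
#3 0x11→b4/s0 L1-HIT; vc=[6]
#4 0x10→b4/s0 L1-HIT; vc=[6]
#5 0x11→b4/s0 L1-HIT; vc=[6]
#6 0x2b→b10/s0 MISS; vc=[6,4]
#7 0x18→b6/s0 VC-HIT; vc=[10,4]

VC = [10, 4]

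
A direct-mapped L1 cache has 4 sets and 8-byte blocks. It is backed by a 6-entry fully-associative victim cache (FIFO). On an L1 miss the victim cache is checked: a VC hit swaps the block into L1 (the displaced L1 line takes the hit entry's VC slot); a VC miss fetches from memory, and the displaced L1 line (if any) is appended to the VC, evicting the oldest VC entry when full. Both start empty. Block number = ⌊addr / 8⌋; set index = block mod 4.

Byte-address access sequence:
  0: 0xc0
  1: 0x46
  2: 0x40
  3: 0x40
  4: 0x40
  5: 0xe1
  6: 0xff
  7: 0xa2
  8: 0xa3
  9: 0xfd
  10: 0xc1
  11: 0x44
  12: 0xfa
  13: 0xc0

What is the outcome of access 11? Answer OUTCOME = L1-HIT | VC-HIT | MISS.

OUTCOME = VC-HIT

0: 0xc0 (blk 24, set 0) → MISS  vc=[]
1: 0x46 (blk 8, set 0) → MISS  vc=[24]
2: 0x40 (blk 8, set 0) → L1-HIT  vc=[24]
3: 0x40 (blk 8, set 0) → L1-HIT  vc=[24]
4: 0x40 (blk 8, set 0) → L1-HIT  vc=[24]
5: 0xe1 (blk 28, set 0) → MISS  vc=[24, 8]
6: 0xff (blk 31, set 3) → MISS  vc=[24, 8]
7: 0xa2 (blk 20, set 0) → MISS  vc=[24, 8, 28]
8: 0xa3 (blk 20, set 0) → L1-HIT  vc=[24, 8, 28]
9: 0xfd (blk 31, set 3) → L1-HIT  vc=[24, 8, 28]
10: 0xc1 (blk 24, set 0) → VC-HIT  vc=[20, 8, 28]
11: 0x44 (blk 8, set 0) → VC-HIT  vc=[20, 24, 28]
12: 0xfa (blk 31, set 3) → L1-HIT  vc=[20, 24, 28]
13: 0xc0 (blk 24, set 0) → VC-HIT  vc=[20, 8, 28]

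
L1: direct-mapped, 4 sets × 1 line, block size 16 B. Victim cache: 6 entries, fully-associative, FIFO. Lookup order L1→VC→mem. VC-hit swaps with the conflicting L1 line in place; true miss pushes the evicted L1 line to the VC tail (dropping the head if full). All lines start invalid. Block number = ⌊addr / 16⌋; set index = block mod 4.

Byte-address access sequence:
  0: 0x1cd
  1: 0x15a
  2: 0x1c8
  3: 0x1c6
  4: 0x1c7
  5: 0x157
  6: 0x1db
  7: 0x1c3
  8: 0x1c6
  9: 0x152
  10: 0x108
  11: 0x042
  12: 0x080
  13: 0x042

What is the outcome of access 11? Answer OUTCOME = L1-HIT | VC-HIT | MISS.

  [0] addr=0x1cd blk=28 s=0: MISS | VC []
  [1] addr=0x15a blk=21 s=1: MISS | VC []
  [2] addr=0x1c8 blk=28 s=0: L1-HIT | VC []
  [3] addr=0x1c6 blk=28 s=0: L1-HIT | VC []
  [4] addr=0x1c7 blk=28 s=0: L1-HIT | VC []
  [5] addr=0x157 blk=21 s=1: L1-HIT | VC []
  [6] addr=0x1db blk=29 s=1: MISS | VC [21]
  [7] addr=0x1c3 blk=28 s=0: L1-HIT | VC [21]
  [8] addr=0x1c6 blk=28 s=0: L1-HIT | VC [21]
  [9] addr=0x152 blk=21 s=1: VC-HIT | VC [29]
  [10] addr=0x108 blk=16 s=0: MISS | VC [29, 28]
  [11] addr=0x42 blk=4 s=0: MISS | VC [29, 28, 16]
  [12] addr=0x80 blk=8 s=0: MISS | VC [29, 28, 16, 4]
  [13] addr=0x42 blk=4 s=0: VC-HIT | VC [29, 28, 16, 8]

OUTCOME = MISS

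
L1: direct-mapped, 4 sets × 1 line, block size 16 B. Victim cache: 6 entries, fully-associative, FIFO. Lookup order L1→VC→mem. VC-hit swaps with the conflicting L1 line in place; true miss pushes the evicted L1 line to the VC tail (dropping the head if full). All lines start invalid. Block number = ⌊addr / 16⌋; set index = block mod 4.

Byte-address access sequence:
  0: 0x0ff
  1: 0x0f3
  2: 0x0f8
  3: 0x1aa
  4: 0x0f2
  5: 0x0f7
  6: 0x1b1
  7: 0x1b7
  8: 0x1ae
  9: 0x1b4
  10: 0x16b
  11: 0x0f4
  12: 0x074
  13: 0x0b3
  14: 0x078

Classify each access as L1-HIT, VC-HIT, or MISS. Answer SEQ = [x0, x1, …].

#0 0xff→b15/s3 MISS; vc=[]
#1 0xf3→b15/s3 L1-HIT; vc=[]
#2 0xf8→b15/s3 L1-HIT; vc=[]
#3 0x1aa→b26/s2 MISS; vc=[]
#4 0xf2→b15/s3 L1-HIT; vc=[]
#5 0xf7→b15/s3 L1-HIT; vc=[]
#6 0x1b1→b27/s3 MISS; vc=[15]
#7 0x1b7→b27/s3 L1-HIT; vc=[15]
#8 0x1ae→b26/s2 L1-HIT; vc=[15]
#9 0x1b4→b27/s3 L1-HIT; vc=[15]
#10 0x16b→b22/s2 MISS; vc=[15,26]
#11 0xf4→b15/s3 VC-HIT; vc=[27,26]
#12 0x74→b7/s3 MISS; vc=[27,26,15]
#13 0xb3→b11/s3 MISS; vc=[27,26,15,7]
#14 0x78→b7/s3 VC-HIT; vc=[27,26,15,11]

SEQ = [MISS, L1-HIT, L1-HIT, MISS, L1-HIT, L1-HIT, MISS, L1-HIT, L1-HIT, L1-HIT, MISS, VC-HIT, MISS, MISS, VC-HIT]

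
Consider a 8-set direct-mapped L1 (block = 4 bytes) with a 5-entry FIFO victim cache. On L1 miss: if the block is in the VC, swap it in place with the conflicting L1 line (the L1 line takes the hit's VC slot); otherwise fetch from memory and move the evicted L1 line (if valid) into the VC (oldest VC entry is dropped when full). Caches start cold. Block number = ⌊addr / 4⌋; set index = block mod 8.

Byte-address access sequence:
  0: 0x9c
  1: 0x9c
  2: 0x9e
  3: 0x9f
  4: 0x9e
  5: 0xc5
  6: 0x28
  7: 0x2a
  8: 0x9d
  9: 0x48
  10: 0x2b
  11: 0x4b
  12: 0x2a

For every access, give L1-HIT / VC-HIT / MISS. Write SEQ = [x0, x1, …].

0: 0x9c (blk 39, set 7) → MISS  vc=[]
1: 0x9c (blk 39, set 7) → L1-HIT  vc=[]
2: 0x9e (blk 39, set 7) → L1-HIT  vc=[]
3: 0x9f (blk 39, set 7) → L1-HIT  vc=[]
4: 0x9e (blk 39, set 7) → L1-HIT  vc=[]
5: 0xc5 (blk 49, set 1) → MISS  vc=[]
6: 0x28 (blk 10, set 2) → MISS  vc=[]
7: 0x2a (blk 10, set 2) → L1-HIT  vc=[]
8: 0x9d (blk 39, set 7) → L1-HIT  vc=[]
9: 0x48 (blk 18, set 2) → MISS  vc=[10]
10: 0x2b (blk 10, set 2) → VC-HIT  vc=[18]
11: 0x4b (blk 18, set 2) → VC-HIT  vc=[10]
12: 0x2a (blk 10, set 2) → VC-HIT  vc=[18]

SEQ = [MISS, L1-HIT, L1-HIT, L1-HIT, L1-HIT, MISS, MISS, L1-HIT, L1-HIT, MISS, VC-HIT, VC-HIT, VC-HIT]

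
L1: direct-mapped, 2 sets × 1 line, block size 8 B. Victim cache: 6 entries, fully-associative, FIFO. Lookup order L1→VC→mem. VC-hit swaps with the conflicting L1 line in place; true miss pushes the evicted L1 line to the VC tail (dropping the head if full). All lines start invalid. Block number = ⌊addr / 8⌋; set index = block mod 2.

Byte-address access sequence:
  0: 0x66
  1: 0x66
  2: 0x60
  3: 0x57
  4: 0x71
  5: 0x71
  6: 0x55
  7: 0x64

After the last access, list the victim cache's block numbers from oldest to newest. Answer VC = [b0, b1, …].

VC = [10, 14]

0: 0x66 (blk 12, set 0) → MISS  vc=[]
1: 0x66 (blk 12, set 0) → L1-HIT  vc=[]
2: 0x60 (blk 12, set 0) → L1-HIT  vc=[]
3: 0x57 (blk 10, set 0) → MISS  vc=[12]
4: 0x71 (blk 14, set 0) → MISS  vc=[12, 10]
5: 0x71 (blk 14, set 0) → L1-HIT  vc=[12, 10]
6: 0x55 (blk 10, set 0) → VC-HIT  vc=[12, 14]
7: 0x64 (blk 12, set 0) → VC-HIT  vc=[10, 14]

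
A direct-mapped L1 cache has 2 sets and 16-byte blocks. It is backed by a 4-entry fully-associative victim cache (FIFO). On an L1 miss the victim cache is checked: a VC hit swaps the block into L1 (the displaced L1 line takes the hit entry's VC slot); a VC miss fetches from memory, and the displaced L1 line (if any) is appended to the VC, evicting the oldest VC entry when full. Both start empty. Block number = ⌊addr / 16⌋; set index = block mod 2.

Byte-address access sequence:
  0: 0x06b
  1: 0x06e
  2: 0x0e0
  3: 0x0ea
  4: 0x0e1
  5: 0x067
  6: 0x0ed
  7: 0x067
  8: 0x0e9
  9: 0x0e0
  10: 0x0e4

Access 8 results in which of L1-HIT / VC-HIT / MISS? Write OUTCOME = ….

0: 0x6b (blk 6, set 0) → MISS  vc=[]
1: 0x6e (blk 6, set 0) → L1-HIT  vc=[]
2: 0xe0 (blk 14, set 0) → MISS  vc=[6]
3: 0xea (blk 14, set 0) → L1-HIT  vc=[6]
4: 0xe1 (blk 14, set 0) → L1-HIT  vc=[6]
5: 0x67 (blk 6, set 0) → VC-HIT  vc=[14]
6: 0xed (blk 14, set 0) → VC-HIT  vc=[6]
7: 0x67 (blk 6, set 0) → VC-HIT  vc=[14]
8: 0xe9 (blk 14, set 0) → VC-HIT  vc=[6]
9: 0xe0 (blk 14, set 0) → L1-HIT  vc=[6]
10: 0xe4 (blk 14, set 0) → L1-HIT  vc=[6]

OUTCOME = VC-HIT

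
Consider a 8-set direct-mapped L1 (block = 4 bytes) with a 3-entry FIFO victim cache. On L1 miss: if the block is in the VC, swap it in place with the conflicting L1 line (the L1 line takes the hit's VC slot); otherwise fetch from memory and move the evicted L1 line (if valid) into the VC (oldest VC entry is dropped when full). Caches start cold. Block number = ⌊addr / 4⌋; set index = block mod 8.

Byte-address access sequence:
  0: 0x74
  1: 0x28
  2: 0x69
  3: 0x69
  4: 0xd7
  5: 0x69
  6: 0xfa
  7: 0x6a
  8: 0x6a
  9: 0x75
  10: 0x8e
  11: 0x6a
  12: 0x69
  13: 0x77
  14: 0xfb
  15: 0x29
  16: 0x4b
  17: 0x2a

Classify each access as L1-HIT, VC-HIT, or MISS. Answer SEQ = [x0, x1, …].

SEQ = [MISS, MISS, MISS, L1-HIT, MISS, L1-HIT, MISS, L1-HIT, L1-HIT, VC-HIT, MISS, L1-HIT, L1-HIT, L1-HIT, L1-HIT, VC-HIT, MISS, VC-HIT]

  [0] addr=0x74 blk=29 s=5: MISS | VC []
  [1] addr=0x28 blk=10 s=2: MISS | VC []
  [2] addr=0x69 blk=26 s=2: MISS | VC [10]
  [3] addr=0x69 blk=26 s=2: L1-HIT | VC [10]
  [4] addr=0xd7 blk=53 s=5: MISS | VC [10, 29]
  [5] addr=0x69 blk=26 s=2: L1-HIT | VC [10, 29]
  [6] addr=0xfa blk=62 s=6: MISS | VC [10, 29]
  [7] addr=0x6a blk=26 s=2: L1-HIT | VC [10, 29]
  [8] addr=0x6a blk=26 s=2: L1-HIT | VC [10, 29]
  [9] addr=0x75 blk=29 s=5: VC-HIT | VC [10, 53]
  [10] addr=0x8e blk=35 s=3: MISS | VC [10, 53]
  [11] addr=0x6a blk=26 s=2: L1-HIT | VC [10, 53]
  [12] addr=0x69 blk=26 s=2: L1-HIT | VC [10, 53]
  [13] addr=0x77 blk=29 s=5: L1-HIT | VC [10, 53]
  [14] addr=0xfb blk=62 s=6: L1-HIT | VC [10, 53]
  [15] addr=0x29 blk=10 s=2: VC-HIT | VC [26, 53]
  [16] addr=0x4b blk=18 s=2: MISS | VC [26, 53, 10]
  [17] addr=0x2a blk=10 s=2: VC-HIT | VC [26, 53, 18]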